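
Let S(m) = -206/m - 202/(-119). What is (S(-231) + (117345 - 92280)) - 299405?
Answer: -1077323012/3927 ≈ -2.7434e+5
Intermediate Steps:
S(m) = 202/119 - 206/m (S(m) = -206/m - 202*(-1/119) = -206/m + 202/119 = 202/119 - 206/m)
(S(-231) + (117345 - 92280)) - 299405 = ((202/119 - 206/(-231)) + (117345 - 92280)) - 299405 = ((202/119 - 206*(-1/231)) + 25065) - 299405 = ((202/119 + 206/231) + 25065) - 299405 = (10168/3927 + 25065) - 299405 = 98440423/3927 - 299405 = -1077323012/3927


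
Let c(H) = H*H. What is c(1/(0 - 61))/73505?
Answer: 1/273512105 ≈ 3.6561e-9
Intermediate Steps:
c(H) = H²
c(1/(0 - 61))/73505 = (1/(0 - 61))²/73505 = (1/(-61))²*(1/73505) = (-1/61)²*(1/73505) = (1/3721)*(1/73505) = 1/273512105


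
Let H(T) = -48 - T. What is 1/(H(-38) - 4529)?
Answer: -1/4539 ≈ -0.00022031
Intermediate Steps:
1/(H(-38) - 4529) = 1/((-48 - 1*(-38)) - 4529) = 1/((-48 + 38) - 4529) = 1/(-10 - 4529) = 1/(-4539) = -1/4539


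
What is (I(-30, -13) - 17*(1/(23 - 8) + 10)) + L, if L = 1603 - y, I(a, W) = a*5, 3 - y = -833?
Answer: 6688/15 ≈ 445.87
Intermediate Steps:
y = 836 (y = 3 - 1*(-833) = 3 + 833 = 836)
I(a, W) = 5*a
L = 767 (L = 1603 - 1*836 = 1603 - 836 = 767)
(I(-30, -13) - 17*(1/(23 - 8) + 10)) + L = (5*(-30) - 17*(1/(23 - 8) + 10)) + 767 = (-150 - 17*(1/15 + 10)) + 767 = (-150 - 17*151/15) + 767 = (-150 - 2567/15) + 767 = -4817/15 + 767 = 6688/15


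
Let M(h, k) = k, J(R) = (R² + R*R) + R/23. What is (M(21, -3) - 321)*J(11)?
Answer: -1806948/23 ≈ -78563.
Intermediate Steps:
J(R) = 2*R² + R/23 (J(R) = (R² + R²) + R*(1/23) = 2*R² + R/23)
(M(21, -3) - 321)*J(11) = (-3 - 321)*((1/23)*11*(1 + 46*11)) = -324*11*(1 + 506)/23 = -324*11*507/23 = -324*5577/23 = -1806948/23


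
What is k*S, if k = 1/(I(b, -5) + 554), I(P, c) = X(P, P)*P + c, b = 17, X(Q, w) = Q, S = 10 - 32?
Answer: -11/419 ≈ -0.026253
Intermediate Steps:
S = -22
I(P, c) = c + P² (I(P, c) = P*P + c = P² + c = c + P²)
k = 1/838 (k = 1/((-5 + 17²) + 554) = 1/((-5 + 289) + 554) = 1/(284 + 554) = 1/838 ≈ 0.0011933)
k*S = (1/838)*(-22) = -11/419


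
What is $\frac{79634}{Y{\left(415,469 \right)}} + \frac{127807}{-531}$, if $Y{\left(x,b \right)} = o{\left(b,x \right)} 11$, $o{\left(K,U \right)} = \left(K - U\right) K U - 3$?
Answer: $- \frac{4925376157015}{20463528789} \approx -240.69$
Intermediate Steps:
$o{\left(K,U \right)} = -3 + K U \left(K - U\right)$ ($o{\left(K,U \right)} = K \left(K - U\right) U - 3 = K U \left(K - U\right) - 3 = -3 + K U \left(K - U\right)$)
$Y{\left(x,b \right)} = -33 - 11 b x^{2} + 11 x b^{2}$ ($Y{\left(x,b \right)} = \left(-3 + x b^{2} - b x^{2}\right) 11 = -33 - 11 b x^{2} + 11 x b^{2}$)
$\frac{79634}{Y{\left(415,469 \right)}} + \frac{127807}{-531} = \frac{79634}{-33 - 5159 \cdot 415^{2} + 11 \cdot 415 \cdot 469^{2}} + \frac{127807}{-531} = \frac{79634}{-33 - 5159 \cdot 172225 + 11 \cdot 415 \cdot 219961} + 127807 \left(- \frac{1}{531}\right) = \frac{79634}{-33 - 888508775 + 1004121965} - \frac{127807}{531} = \frac{79634}{115613157} - \frac{127807}{531} = - \frac{4925376157015}{20463528789}$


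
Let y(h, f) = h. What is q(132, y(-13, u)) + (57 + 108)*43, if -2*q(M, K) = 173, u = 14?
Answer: 14017/2 ≈ 7008.5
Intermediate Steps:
q(M, K) = -173/2 (q(M, K) = -1/2*173 = -173/2)
q(132, y(-13, u)) + (57 + 108)*43 = -173/2 + (57 + 108)*43 = -173/2 + 165*43 = -173/2 + 7095 = 14017/2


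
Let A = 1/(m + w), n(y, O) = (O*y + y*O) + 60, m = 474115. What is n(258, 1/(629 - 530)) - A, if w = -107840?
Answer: 788223767/12087075 ≈ 65.212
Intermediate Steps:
n(y, O) = 60 + 2*O*y (n(y, O) = (O*y + O*y) + 60 = 2*O*y + 60 = 60 + 2*O*y)
A = 1/366275 (A = 1/(474115 - 107840) = 1/366275 ≈ 2.7302e-6)
n(258, 1/(629 - 530)) - A = (60 + 2*258/(629 - 530)) - 1*1/366275 = (60 + 2*258/99) - 1/366275 = (60 + 2*(1/99)*258) - 1/366275 = (60 + 172/33) - 1/366275 = 2152/33 - 1/366275 = 788223767/12087075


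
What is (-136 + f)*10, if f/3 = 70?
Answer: 740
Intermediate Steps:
f = 210 (f = 3*70 = 210)
(-136 + f)*10 = (-136 + 210)*10 = 74*10 = 740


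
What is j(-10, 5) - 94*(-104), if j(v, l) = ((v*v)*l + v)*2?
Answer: 10756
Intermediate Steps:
j(v, l) = 2*v + 2*l*v² (j(v, l) = (v²*l + v)*2 = (l*v² + v)*2 = (v + l*v²)*2 = 2*v + 2*l*v²)
j(-10, 5) - 94*(-104) = 2*(-10)*(1 + 5*(-10)) - 94*(-104) = 2*(-10)*(1 - 50) + 9776 = 2*(-10)*(-49) + 9776 = 980 + 9776 = 10756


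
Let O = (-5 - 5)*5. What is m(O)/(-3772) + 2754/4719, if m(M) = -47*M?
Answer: -116927/2966678 ≈ -0.039413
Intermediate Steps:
O = -50 (O = -10*5 = -50)
m(O)/(-3772) + 2754/4719 = -47*(-50)/(-3772) + 2754/4719 = 2350*(-1/3772) + 2754*(1/4719) = -1175/1886 + 918/1573 = -116927/2966678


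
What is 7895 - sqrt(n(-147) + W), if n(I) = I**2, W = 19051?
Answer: 7895 - 2*sqrt(10165) ≈ 7693.4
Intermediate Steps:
7895 - sqrt(n(-147) + W) = 7895 - sqrt((-147)**2 + 19051) = 7895 - sqrt(21609 + 19051) = 7895 - sqrt(40660) = 7895 - 2*sqrt(10165)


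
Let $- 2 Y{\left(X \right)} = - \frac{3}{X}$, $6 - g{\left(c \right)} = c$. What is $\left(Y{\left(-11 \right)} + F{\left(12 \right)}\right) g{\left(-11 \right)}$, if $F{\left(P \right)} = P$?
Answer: $\frac{4437}{22} \approx 201.68$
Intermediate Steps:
$g{\left(c \right)} = 6 - c$
$Y{\left(X \right)} = \frac{3}{2 X}$ ($Y{\left(X \right)} = - \frac{\left(-3\right) \frac{1}{X}}{2} = \frac{3}{2 X}$)
$\left(Y{\left(-11 \right)} + F{\left(12 \right)}\right) g{\left(-11 \right)} = \left(\frac{3}{2 \left(-11\right)} + 12\right) \left(6 - -11\right) = \left(\frac{3}{2} \left(- \frac{1}{11}\right) + 12\right) \left(6 + 11\right) = \left(- \frac{3}{22} + 12\right) 17 = \frac{261}{22} \cdot 17 = \frac{4437}{22}$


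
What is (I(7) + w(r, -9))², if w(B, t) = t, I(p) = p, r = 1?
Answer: 4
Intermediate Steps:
(I(7) + w(r, -9))² = (7 - 9)² = (-2)² = 4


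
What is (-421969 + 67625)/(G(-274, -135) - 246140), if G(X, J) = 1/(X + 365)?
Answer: 32245304/22398739 ≈ 1.4396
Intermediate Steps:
G(X, J) = 1/(365 + X)
(-421969 + 67625)/(G(-274, -135) - 246140) = (-421969 + 67625)/(1/(365 - 274) - 246140) = -354344/(1/91 - 246140) = -354344/(-22398739/91) = -354344*(-91/22398739) = 32245304/22398739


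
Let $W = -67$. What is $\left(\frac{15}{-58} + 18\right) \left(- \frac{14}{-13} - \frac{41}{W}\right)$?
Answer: $\frac{1513659}{50518} \approx 29.963$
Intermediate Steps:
$\left(\frac{15}{-58} + 18\right) \left(- \frac{14}{-13} - \frac{41}{W}\right) = \left(\frac{15}{-58} + 18\right) \left(- \frac{14}{-13} - \frac{41}{-67}\right) = \left(15 \left(- \frac{1}{58}\right) + 18\right) \left(\left(-14\right) \left(- \frac{1}{13}\right) - - \frac{41}{67}\right) = \left(- \frac{15}{58} + 18\right) \left(\frac{14}{13} + \frac{41}{67}\right) = \frac{1029}{58} \cdot \frac{1471}{871} = \frac{1513659}{50518}$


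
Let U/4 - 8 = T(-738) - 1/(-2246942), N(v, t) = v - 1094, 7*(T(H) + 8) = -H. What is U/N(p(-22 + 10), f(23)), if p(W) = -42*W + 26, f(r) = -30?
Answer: -1658243203/2217731754 ≈ -0.74772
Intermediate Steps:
T(H) = -8 - H/7 (T(H) = -8 + (-H)/7 = -8 - H/7)
p(W) = 26 - 42*W
N(v, t) = -1094 + v
U = 3316486406/7864297 (U = 32 + 4*((-8 - ⅐*(-738)) - 1/(-2246942)) = 32 + 4*((-8 + 738/7) - 1*(-1/2246942)) = 32 + 4*(682/7 + 1/2246942) = 32 + 4*(1532414451/15728594) = 32 + 3064828902/7864297 = 3316486406/7864297 ≈ 421.71)
U/N(p(-22 + 10), f(23)) = 3316486406/(7864297*(-1094 + (26 - 42*(-22 + 10)))) = 3316486406/(7864297*(-1094 + (26 - 42*(-12)))) = 3316486406/(7864297*(-1094 + (26 + 504))) = 3316486406/(7864297*(-1094 + 530)) = (3316486406/7864297)/(-564) = (3316486406/7864297)*(-1/564) = -1658243203/2217731754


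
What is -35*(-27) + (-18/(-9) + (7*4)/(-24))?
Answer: 5675/6 ≈ 945.83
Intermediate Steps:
-35*(-27) + (-18/(-9) + (7*4)/(-24)) = 945 + (-18*(-⅑) + 28*(-1/24)) = 945 + (2 - 7/6) = 945 + ⅚ = 5675/6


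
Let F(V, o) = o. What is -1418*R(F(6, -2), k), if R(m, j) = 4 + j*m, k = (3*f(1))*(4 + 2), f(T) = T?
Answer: 45376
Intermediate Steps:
k = 18 (k = (3*1)*(4 + 2) = 3*6 = 18)
-1418*R(F(6, -2), k) = -1418*(4 + 18*(-2)) = -1418*(4 - 36) = -1418*(-32) = 45376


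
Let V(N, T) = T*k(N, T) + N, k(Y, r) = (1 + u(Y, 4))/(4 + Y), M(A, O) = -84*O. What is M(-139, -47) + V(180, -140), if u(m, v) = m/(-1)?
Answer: 196153/46 ≈ 4264.2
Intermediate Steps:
u(m, v) = -m (u(m, v) = m*(-1) = -m)
k(Y, r) = (1 - Y)/(4 + Y)
V(N, T) = N + T*(1 - N)/(4 + N) (V(N, T) = T*((1 - N)/(4 + N)) + N = T*(1 - N)/(4 + N) + N = N + T*(1 - N)/(4 + N))
M(-139, -47) + V(180, -140) = -84*(-47) + (180*(4 + 180) - 1*(-140)*(-1 + 180))/(4 + 180) = 3948 + (180*184 - 1*(-140)*179)/184 = 3948 + (33120 + 25060)/184 = 3948 + (1/184)*58180 = 3948 + 14545/46 = 196153/46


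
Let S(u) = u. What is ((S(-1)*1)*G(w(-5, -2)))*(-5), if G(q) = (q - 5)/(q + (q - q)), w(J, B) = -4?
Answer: 45/4 ≈ 11.250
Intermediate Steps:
G(q) = (-5 + q)/q (G(q) = (-5 + q)/(q + 0) = (-5 + q)/q)
((S(-1)*1)*G(w(-5, -2)))*(-5) = ((-1*1)*((-5 - 4)/(-4)))*(-5) = -(-1)*(-9)/4*(-5) = -1*9/4*(-5) = -9/4*(-5) = 45/4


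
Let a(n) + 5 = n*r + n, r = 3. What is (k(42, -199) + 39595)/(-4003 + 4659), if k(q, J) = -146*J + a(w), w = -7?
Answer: 8577/82 ≈ 104.60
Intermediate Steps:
a(n) = -5 + 4*n (a(n) = -5 + (n*3 + n) = -5 + (3*n + n) = -5 + 4*n)
k(q, J) = -33 - 146*J (k(q, J) = -146*J + (-5 + 4*(-7)) = -146*J + (-5 - 28) = -146*J - 33 = -33 - 146*J)
(k(42, -199) + 39595)/(-4003 + 4659) = ((-33 - 146*(-199)) + 39595)/(-4003 + 4659) = ((-33 + 29054) + 39595)/656 = (29021 + 39595)*(1/656) = 68616*(1/656) = 8577/82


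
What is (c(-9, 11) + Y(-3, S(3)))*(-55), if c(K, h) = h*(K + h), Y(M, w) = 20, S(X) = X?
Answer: -2310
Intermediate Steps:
(c(-9, 11) + Y(-3, S(3)))*(-55) = (11*(-9 + 11) + 20)*(-55) = (11*2 + 20)*(-55) = (22 + 20)*(-55) = 42*(-55) = -2310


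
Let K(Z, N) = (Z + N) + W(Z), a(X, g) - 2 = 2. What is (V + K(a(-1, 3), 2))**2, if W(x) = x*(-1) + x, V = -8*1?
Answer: 4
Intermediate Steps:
a(X, g) = 4 (a(X, g) = 2 + 2 = 4)
V = -8
W(x) = 0 (W(x) = -x + x = 0)
K(Z, N) = N + Z (K(Z, N) = (Z + N) + 0 = (N + Z) + 0 = N + Z)
(V + K(a(-1, 3), 2))**2 = (-8 + (2 + 4))**2 = (-8 + 6)**2 = (-2)**2 = 4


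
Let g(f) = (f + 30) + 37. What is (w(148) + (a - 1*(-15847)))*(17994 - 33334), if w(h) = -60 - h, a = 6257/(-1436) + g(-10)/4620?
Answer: -6629775744072/27643 ≈ -2.3984e+8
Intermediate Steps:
g(f) = 67 + f (g(f) = (30 + f) + 37 = 67 + f)
a = -600531/138215 (a = 6257/(-1436) + (67 - 10)/4620 = 6257*(-1/1436) + 57*(1/4620) = -6257/1436 + 19/1540 = -600531/138215 ≈ -4.3449)
(w(148) + (a - 1*(-15847)))*(17994 - 33334) = ((-60 - 1*148) + (-600531/138215 - 1*(-15847)))*(17994 - 33334) = ((-60 - 148) + (-600531/138215 + 15847))*(-15340) = (-208 + 2189692574/138215)*(-15340) = (2160943854/138215)*(-15340) = -6629775744072/27643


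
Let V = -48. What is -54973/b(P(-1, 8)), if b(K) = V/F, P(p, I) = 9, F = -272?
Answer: -934541/3 ≈ -3.1151e+5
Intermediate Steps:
b(K) = 3/17 (b(K) = -48/(-272) = -48*(-1/272) = 3/17)
-54973/b(P(-1, 8)) = -54973/3/17 = -54973*17/3 = -934541/3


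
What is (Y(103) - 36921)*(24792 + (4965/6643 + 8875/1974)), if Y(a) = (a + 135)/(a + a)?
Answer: -12617863325756612/13782327 ≈ -9.1551e+8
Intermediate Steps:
Y(a) = (135 + a)/(2*a) (Y(a) = (135 + a)/((2*a)) = (135 + a)*(1/(2*a)) = (135 + a)/(2*a))
(Y(103) - 36921)*(24792 + (4965/6643 + 8875/1974)) = ((1/2)*(135 + 103)/103 - 36921)*(24792 + (4965/6643 + 8875/1974)) = ((1/2)*(1/103)*238 - 36921)*(24792 + (4965*(1/6643) + 8875*(1/1974))) = (119/103 - 36921)*(24792 + (4965/6643 + 8875/1974)) = -3802744*(24792 + 1403215/267618)/103 = -3802744/103*6636188671/267618 = -12617863325756612/13782327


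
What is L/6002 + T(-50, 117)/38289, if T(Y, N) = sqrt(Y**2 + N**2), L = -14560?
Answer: -7280/3001 + sqrt(16189)/38289 ≈ -2.4225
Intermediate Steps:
T(Y, N) = sqrt(N**2 + Y**2)
L/6002 + T(-50, 117)/38289 = -14560/6002 + sqrt(117**2 + (-50)**2)/38289 = -14560*1/6002 + sqrt(13689 + 2500)*(1/38289) = -7280/3001 + sqrt(16189)*(1/38289) = -7280/3001 + sqrt(16189)/38289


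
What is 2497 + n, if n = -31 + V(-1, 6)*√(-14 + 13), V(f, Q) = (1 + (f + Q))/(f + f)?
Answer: 2466 - 3*I ≈ 2466.0 - 3.0*I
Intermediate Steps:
V(f, Q) = (1 + Q + f)/(2*f) (V(f, Q) = (1 + (Q + f))/((2*f)) = (1 + Q + f)*(1/(2*f)) = (1 + Q + f)/(2*f))
n = -31 - 3*I (n = -31 + ((½)*(1 + 6 - 1)/(-1))*√(-14 + 13) = -31 + ((½)*(-1)*6)*√(-1) = -31 - 3*I ≈ -31.0 - 3.0*I)
2497 + n = 2497 + (-31 - 3*I) = 2466 - 3*I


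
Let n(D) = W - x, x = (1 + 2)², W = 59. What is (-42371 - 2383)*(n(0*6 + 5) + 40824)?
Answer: -1829274996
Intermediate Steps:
x = 9 (x = 3² = 9)
n(D) = 50 (n(D) = 59 - 1*9 = 59 - 9 = 50)
(-42371 - 2383)*(n(0*6 + 5) + 40824) = (-42371 - 2383)*(50 + 40824) = -44754*40874 = -1829274996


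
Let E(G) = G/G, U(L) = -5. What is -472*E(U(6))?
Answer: -472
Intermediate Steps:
E(G) = 1
-472*E(U(6)) = -472*1 = -472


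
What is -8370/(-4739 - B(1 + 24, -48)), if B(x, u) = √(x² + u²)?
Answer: 6610905/3742532 - 1395*√2929/3742532 ≈ 1.7463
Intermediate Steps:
B(x, u) = √(u² + x²)
-8370/(-4739 - B(1 + 24, -48)) = -8370/(-4739 - √((-48)² + (1 + 24)²)) = -8370/(-4739 - √(2304 + 25²)) = -8370/(-4739 - √(2304 + 625)) = -8370/(-4739 - √2929)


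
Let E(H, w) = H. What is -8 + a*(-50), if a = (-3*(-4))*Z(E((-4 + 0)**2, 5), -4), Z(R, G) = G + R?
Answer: -7208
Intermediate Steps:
a = 144 (a = (-3*(-4))*(-4 + (-4 + 0)**2) = 12*(-4 + (-4)**2) = 12*(-4 + 16) = 12*12 = 144)
-8 + a*(-50) = -8 + 144*(-50) = -8 - 7200 = -7208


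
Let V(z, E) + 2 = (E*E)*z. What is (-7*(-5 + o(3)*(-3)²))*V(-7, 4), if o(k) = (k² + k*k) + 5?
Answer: 161196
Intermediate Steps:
V(z, E) = -2 + z*E² (V(z, E) = -2 + (E*E)*z = -2 + E²*z = -2 + z*E²)
o(k) = 5 + 2*k² (o(k) = (k² + k²) + 5 = 2*k² + 5 = 5 + 2*k²)
(-7*(-5 + o(3)*(-3)²))*V(-7, 4) = (-7*(-5 + (5 + 2*3²)*(-3)²))*(-2 - 7*4²) = (-7*(-5 + (5 + 2*9)*9))*(-2 - 7*16) = (-7*(-5 + (5 + 18)*9))*(-2 - 112) = -7*(-5 + 23*9)*(-114) = -7*(-5 + 207)*(-114) = -7*202*(-114) = -1414*(-114) = 161196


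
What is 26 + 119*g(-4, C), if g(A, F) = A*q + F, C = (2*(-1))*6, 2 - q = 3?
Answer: -926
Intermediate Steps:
q = -1 (q = 2 - 1*3 = 2 - 3 = -1)
C = -12 (C = -2*6 = -12)
g(A, F) = F - A (g(A, F) = A*(-1) + F = -A + F = F - A)
26 + 119*g(-4, C) = 26 + 119*(-12 - 1*(-4)) = 26 + 119*(-12 + 4) = 26 + 119*(-8) = 26 - 952 = -926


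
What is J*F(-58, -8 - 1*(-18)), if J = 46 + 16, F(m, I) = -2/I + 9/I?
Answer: 217/5 ≈ 43.400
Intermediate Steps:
F(m, I) = 7/I
J = 62
J*F(-58, -8 - 1*(-18)) = 62*(7/(-8 - 1*(-18))) = 62*(7/(-8 + 18)) = 62*(7/10) = 217/5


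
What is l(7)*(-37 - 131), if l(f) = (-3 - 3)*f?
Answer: 7056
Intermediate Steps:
l(f) = -6*f
l(7)*(-37 - 131) = (-6*7)*(-37 - 131) = -42*(-168) = 7056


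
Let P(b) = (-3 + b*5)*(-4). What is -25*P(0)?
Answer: -300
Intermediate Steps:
P(b) = 12 - 20*b (P(b) = (-3 + 5*b)*(-4) = 12 - 20*b)
-25*P(0) = -25*(12 - 20*0) = -25*(12 + 0) = -25*12 = -300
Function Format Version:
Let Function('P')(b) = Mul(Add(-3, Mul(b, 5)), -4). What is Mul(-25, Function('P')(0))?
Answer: -300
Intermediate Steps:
Function('P')(b) = Add(12, Mul(-20, b)) (Function('P')(b) = Mul(Add(-3, Mul(5, b)), -4) = Add(12, Mul(-20, b)))
Mul(-25, Function('P')(0)) = Mul(-25, Add(12, Mul(-20, 0))) = Mul(-25, Add(12, 0)) = Mul(-25, 12) = -300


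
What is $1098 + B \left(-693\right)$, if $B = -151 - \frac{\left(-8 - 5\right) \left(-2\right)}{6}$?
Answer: $108744$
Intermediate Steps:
$B = - \frac{466}{3}$ ($B = -151 - \left(-13\right) \left(-2\right) \frac{1}{6} = -151 - 26 \cdot \frac{1}{6} = -151 - \frac{13}{3} = - \frac{466}{3} \approx -155.33$)
$1098 + B \left(-693\right) = 1098 - -107646 = 1098 + 107646 = 108744$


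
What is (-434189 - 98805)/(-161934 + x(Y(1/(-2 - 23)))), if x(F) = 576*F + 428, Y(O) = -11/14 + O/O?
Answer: 169589/51349 ≈ 3.3027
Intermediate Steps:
Y(O) = 3/14 (Y(O) = -11*1/14 + 1 = -11/14 + 1 = 3/14)
x(F) = 428 + 576*F
(-434189 - 98805)/(-161934 + x(Y(1/(-2 - 23)))) = (-434189 - 98805)/(-161934 + (428 + 576*(3/14))) = -532994/(-161934 + (428 + 864/7)) = -532994/(-161934 + 3860/7) = -532994/(-1129678/7) = -532994*(-7/1129678) = 169589/51349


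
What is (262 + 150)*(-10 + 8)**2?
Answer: 1648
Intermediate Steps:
(262 + 150)*(-10 + 8)**2 = 412*(-2)**2 = 412*4 = 1648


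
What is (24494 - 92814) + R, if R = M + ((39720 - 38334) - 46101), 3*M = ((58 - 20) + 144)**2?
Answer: -305981/3 ≈ -1.0199e+5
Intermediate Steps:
M = 33124/3 (M = ((58 - 20) + 144)**2/3 = (38 + 144)**2/3 = (1/3)*182**2 = (1/3)*33124 = 33124/3 ≈ 11041.)
R = -101021/3 (R = 33124/3 + ((39720 - 38334) - 46101) = 33124/3 + (1386 - 46101) = 33124/3 - 44715 = -101021/3 ≈ -33674.)
(24494 - 92814) + R = (24494 - 92814) - 101021/3 = -68320 - 101021/3 = -305981/3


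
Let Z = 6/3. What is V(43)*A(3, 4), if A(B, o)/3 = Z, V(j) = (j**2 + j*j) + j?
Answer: 22446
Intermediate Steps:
V(j) = j + 2*j**2 (V(j) = (j**2 + j**2) + j = 2*j**2 + j = j + 2*j**2)
Z = 2 (Z = 6*(1/3) = 2)
A(B, o) = 6 (A(B, o) = 3*2 = 6)
V(43)*A(3, 4) = (43*(1 + 2*43))*6 = (43*(1 + 86))*6 = (43*87)*6 = 3741*6 = 22446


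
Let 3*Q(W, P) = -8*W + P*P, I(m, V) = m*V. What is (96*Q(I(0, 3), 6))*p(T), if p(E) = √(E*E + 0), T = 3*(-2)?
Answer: 6912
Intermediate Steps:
I(m, V) = V*m
T = -6
Q(W, P) = -8*W/3 + P²/3 (Q(W, P) = (-8*W + P*P)/3 = (-8*W + P²)/3 = (P² - 8*W)/3 = -8*W/3 + P²/3)
p(E) = √(E²) (p(E) = √(E² + 0) = √(E²))
(96*Q(I(0, 3), 6))*p(T) = (96*(-8*0 + (⅓)*6²))*√((-6)²) = (96*(-8/3*0 + (⅓)*36))*√36 = (96*(0 + 12))*6 = (96*12)*6 = 1152*6 = 6912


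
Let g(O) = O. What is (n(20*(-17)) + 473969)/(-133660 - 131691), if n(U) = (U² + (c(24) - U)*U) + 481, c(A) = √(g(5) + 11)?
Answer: -473090/265351 ≈ -1.7829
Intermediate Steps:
c(A) = 4 (c(A) = √(5 + 11) = √16 = 4)
n(U) = 481 + U² + U*(4 - U) (n(U) = (U² + (4 - U)*U) + 481 = (U² + U*(4 - U)) + 481 = 481 + U² + U*(4 - U))
(n(20*(-17)) + 473969)/(-133660 - 131691) = ((481 + 4*(20*(-17))) + 473969)/(-133660 - 131691) = ((481 + 4*(-340)) + 473969)/(-265351) = ((481 - 1360) + 473969)*(-1/265351) = (-879 + 473969)*(-1/265351) = 473090*(-1/265351) = -473090/265351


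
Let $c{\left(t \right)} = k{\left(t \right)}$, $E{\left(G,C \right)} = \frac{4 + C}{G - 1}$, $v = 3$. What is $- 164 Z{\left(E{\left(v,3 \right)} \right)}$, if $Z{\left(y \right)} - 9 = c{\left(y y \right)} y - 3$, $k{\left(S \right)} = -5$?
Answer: $1886$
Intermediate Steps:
$E{\left(G,C \right)} = \frac{4 + C}{-1 + G}$
$c{\left(t \right)} = -5$
$Z{\left(y \right)} = 6 - 5 y$ ($Z{\left(y \right)} = 9 - \left(3 + 5 y\right) = 6 - 5 y$)
$- 164 Z{\left(E{\left(v,3 \right)} \right)} = - 164 \left(6 - 5 \frac{4 + 3}{-1 + 3}\right) = - 164 \left(6 - 5 \cdot \frac{1}{2} \cdot 7\right) = - 164 \left(6 - \frac{35}{2}\right) = \left(-164\right) \left(- \frac{23}{2}\right) = 1886$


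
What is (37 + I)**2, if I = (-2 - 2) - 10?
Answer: 529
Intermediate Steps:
I = -14 (I = -4 - 10 = -14)
(37 + I)**2 = (37 - 14)**2 = 23**2 = 529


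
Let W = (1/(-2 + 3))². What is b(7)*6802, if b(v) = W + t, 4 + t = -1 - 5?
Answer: -61218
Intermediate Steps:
W = 1 (W = (1/1)² = 1² = 1)
t = -10 (t = -4 + (-1 - 5) = -4 - 6 = -10)
b(v) = -9 (b(v) = 1 - 10 = -9)
b(7)*6802 = -9*6802 = -61218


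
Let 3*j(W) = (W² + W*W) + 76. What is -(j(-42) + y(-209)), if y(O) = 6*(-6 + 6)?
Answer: -3604/3 ≈ -1201.3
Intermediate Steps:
y(O) = 0 (y(O) = 6*0 = 0)
j(W) = 76/3 + 2*W²/3 (j(W) = ((W² + W*W) + 76)/3 = ((W² + W²) + 76)/3 = (2*W² + 76)/3 = (76 + 2*W²)/3 = 76/3 + 2*W²/3)
-(j(-42) + y(-209)) = -((76/3 + (⅔)*(-42)²) + 0) = -((76/3 + (⅔)*1764) + 0) = -((76/3 + 1176) + 0) = -(3604/3 + 0) = -1*3604/3 = -3604/3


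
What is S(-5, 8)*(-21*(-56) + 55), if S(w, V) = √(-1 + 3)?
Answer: 1231*√2 ≈ 1740.9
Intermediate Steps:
S(w, V) = √2
S(-5, 8)*(-21*(-56) + 55) = √2*(-21*(-56) + 55) = √2*(1176 + 55) = √2*1231 = 1231*√2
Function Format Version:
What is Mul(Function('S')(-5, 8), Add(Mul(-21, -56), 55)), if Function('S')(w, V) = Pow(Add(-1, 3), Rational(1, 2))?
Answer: Mul(1231, Pow(2, Rational(1, 2))) ≈ 1740.9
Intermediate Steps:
Function('S')(w, V) = Pow(2, Rational(1, 2))
Mul(Function('S')(-5, 8), Add(Mul(-21, -56), 55)) = Mul(Pow(2, Rational(1, 2)), Add(Mul(-21, -56), 55)) = Mul(Pow(2, Rational(1, 2)), Add(1176, 55)) = Mul(Pow(2, Rational(1, 2)), 1231) = Mul(1231, Pow(2, Rational(1, 2)))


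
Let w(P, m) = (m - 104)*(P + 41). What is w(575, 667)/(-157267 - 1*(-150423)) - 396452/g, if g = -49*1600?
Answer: -218539551/4790800 ≈ -45.617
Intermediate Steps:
w(P, m) = (-104 + m)*(41 + P)
g = -78400
w(575, 667)/(-157267 - 1*(-150423)) - 396452/g = (-4264 - 104*575 + 41*667 + 575*667)/(-157267 - 1*(-150423)) - 396452/(-78400) = (-4264 - 59800 + 27347 + 383525)/(-157267 + 150423) - 396452*(-1/78400) = 346808/(-6844) + 14159/2800 = 346808*(-1/6844) + 14159/2800 = -86702/1711 + 14159/2800 = -218539551/4790800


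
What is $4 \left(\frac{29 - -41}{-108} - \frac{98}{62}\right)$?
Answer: $- \frac{7462}{837} \approx -8.9152$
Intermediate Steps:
$4 \left(\frac{29 - -41}{-108} - \frac{98}{62}\right) = 4 \left(\left(29 + 41\right) \left(- \frac{1}{108}\right) - \frac{49}{31}\right) = 4 \left(70 \left(- \frac{1}{108}\right) - \frac{49}{31}\right) = 4 \left(- \frac{35}{54} - \frac{49}{31}\right) = 4 \left(- \frac{3731}{1674}\right) = - \frac{7462}{837}$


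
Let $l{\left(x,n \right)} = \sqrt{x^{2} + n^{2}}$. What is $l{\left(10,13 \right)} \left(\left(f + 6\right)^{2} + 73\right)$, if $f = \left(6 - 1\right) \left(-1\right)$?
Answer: $74 \sqrt{269} \approx 1213.7$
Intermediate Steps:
$l{\left(x,n \right)} = \sqrt{n^{2} + x^{2}}$
$f = -5$ ($f = 5 \left(-1\right) = -5$)
$l{\left(10,13 \right)} \left(\left(f + 6\right)^{2} + 73\right) = \sqrt{13^{2} + 10^{2}} \left(\left(-5 + 6\right)^{2} + 73\right) = \sqrt{169 + 100} \left(1^{2} + 73\right) = \sqrt{269} \left(1 + 73\right) = \sqrt{269} \cdot 74 = 74 \sqrt{269}$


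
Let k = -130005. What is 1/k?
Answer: -1/130005 ≈ -7.6920e-6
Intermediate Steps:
1/k = 1/(-130005) = -1/130005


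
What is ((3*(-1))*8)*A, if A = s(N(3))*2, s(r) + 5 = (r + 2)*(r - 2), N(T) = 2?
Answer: 240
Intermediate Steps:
s(r) = -5 + (-2 + r)*(2 + r) (s(r) = -5 + (r + 2)*(r - 2) = -5 + (2 + r)*(-2 + r) = -5 + (-2 + r)*(2 + r))
A = -10 (A = (-9 + 2²)*2 = (-9 + 4)*2 = -5*2 = -10)
((3*(-1))*8)*A = ((3*(-1))*8)*(-10) = -3*8*(-10) = -24*(-10) = 240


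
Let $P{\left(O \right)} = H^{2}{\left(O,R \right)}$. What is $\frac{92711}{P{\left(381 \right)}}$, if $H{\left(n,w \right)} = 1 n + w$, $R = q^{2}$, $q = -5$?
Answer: $\frac{92711}{164836} \approx 0.56244$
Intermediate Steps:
$R = 25$ ($R = \left(-5\right)^{2} = 25$)
$H{\left(n,w \right)} = n + w$
$P{\left(O \right)} = \left(25 + O\right)^{2}$ ($P{\left(O \right)} = \left(O + 25\right)^{2} = \left(25 + O\right)^{2}$)
$\frac{92711}{P{\left(381 \right)}} = \frac{92711}{\left(25 + 381\right)^{2}} = \frac{92711}{406^{2}} = \frac{92711}{164836}$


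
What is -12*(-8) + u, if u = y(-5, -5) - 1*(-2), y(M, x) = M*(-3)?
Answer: 113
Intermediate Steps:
y(M, x) = -3*M
u = 17 (u = -3*(-5) - 1*(-2) = 15 + 2 = 17)
-12*(-8) + u = -12*(-8) + 17 = 96 + 17 = 113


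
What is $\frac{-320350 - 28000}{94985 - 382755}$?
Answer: $\frac{34835}{28777} \approx 1.2105$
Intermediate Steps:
$\frac{-320350 - 28000}{94985 - 382755} = \frac{-320350 - 28000}{-287770} = \left(-348350\right) \left(- \frac{1}{287770}\right) = \frac{34835}{28777}$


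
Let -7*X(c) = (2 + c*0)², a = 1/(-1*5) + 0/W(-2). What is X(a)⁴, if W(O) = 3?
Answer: 256/2401 ≈ 0.10662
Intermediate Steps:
a = -⅕ (a = 1/(-1*5) + 0/3 = -1*⅕ + 0*(⅓) = -⅕ + 0 = -⅕ ≈ -0.20000)
X(c) = -4/7 (X(c) = -(2 + c*0)²/7 = -(2 + 0)²/7 = -⅐*2² = -⅐*4 = -4/7)
X(a)⁴ = (-4/7)⁴ = 256/2401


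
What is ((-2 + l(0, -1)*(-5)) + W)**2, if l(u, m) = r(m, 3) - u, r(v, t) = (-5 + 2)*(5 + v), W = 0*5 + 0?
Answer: 3364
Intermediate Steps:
W = 0 (W = 0 + 0 = 0)
r(v, t) = -15 - 3*v (r(v, t) = -3*(5 + v) = -15 - 3*v)
l(u, m) = -15 - u - 3*m (l(u, m) = (-15 - 3*m) - u = -15 - u - 3*m)
((-2 + l(0, -1)*(-5)) + W)**2 = ((-2 + (-15 - 1*0 - 3*(-1))*(-5)) + 0)**2 = ((-2 + (-15 + 0 + 3)*(-5)) + 0)**2 = ((-2 - 12*(-5)) + 0)**2 = ((-2 + 60) + 0)**2 = (58 + 0)**2 = 58**2 = 3364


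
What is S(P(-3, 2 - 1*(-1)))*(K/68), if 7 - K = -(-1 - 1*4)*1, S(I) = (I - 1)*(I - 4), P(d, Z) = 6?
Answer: 5/17 ≈ 0.29412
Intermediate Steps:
S(I) = (-1 + I)*(-4 + I)
K = 2 (K = 7 - (-(-1 - 1*4)) = 7 - (-(-1 - 4)) = 7 - (-1*(-5)) = 7 - 5 = 2)
S(P(-3, 2 - 1*(-1)))*(K/68) = (4 + 6**2 - 5*6)*(2/68) = (4 + 36 - 30)*(2*(1/68)) = 10*(1/34) = 5/17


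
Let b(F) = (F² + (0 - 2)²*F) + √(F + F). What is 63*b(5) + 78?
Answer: 2913 + 63*√10 ≈ 3112.2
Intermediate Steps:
b(F) = F² + 4*F + √2*√F (b(F) = (F² + (-2)²*F) + √(2*F) = (F² + 4*F) + √2*√F = F² + 4*F + √2*√F)
63*b(5) + 78 = 63*(5² + 4*5 + √2*√5) + 78 = 63*(25 + 20 + √10) + 78 = 63*(45 + √10) + 78 = (2835 + 63*√10) + 78 = 2913 + 63*√10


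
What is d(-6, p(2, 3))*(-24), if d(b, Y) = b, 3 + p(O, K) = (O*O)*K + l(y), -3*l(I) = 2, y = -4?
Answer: 144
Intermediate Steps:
l(I) = -2/3 (l(I) = -1/3*2 = -2/3)
p(O, K) = -11/3 + K*O**2 (p(O, K) = -3 + ((O*O)*K - 2/3) = -3 + (O**2*K - 2/3) = -3 + (K*O**2 - 2/3) = -3 + (-2/3 + K*O**2) = -11/3 + K*O**2)
d(-6, p(2, 3))*(-24) = -6*(-24) = 144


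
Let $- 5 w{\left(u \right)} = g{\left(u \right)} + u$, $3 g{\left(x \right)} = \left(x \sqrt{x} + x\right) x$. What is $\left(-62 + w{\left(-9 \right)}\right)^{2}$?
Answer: $\frac{101023}{25} + \frac{53136 i}{25} \approx 4040.9 + 2125.4 i$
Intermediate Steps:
$g{\left(x \right)} = \frac{x \left(x + x^{\frac{3}{2}}\right)}{3}$ ($g{\left(x \right)} = \frac{\left(x \sqrt{x} + x\right) x}{3} = \frac{\left(x^{\frac{3}{2}} + x\right) x}{3} = \frac{\left(x + x^{\frac{3}{2}}\right) x}{3} = \frac{x \left(x + x^{\frac{3}{2}}\right)}{3}$)
$w{\left(u \right)} = - \frac{u}{5} - \frac{u^{2}}{15} - \frac{u^{\frac{5}{2}}}{15}$ ($w{\left(u \right)} = - \frac{\left(\frac{u^{2}}{3} + \frac{u^{\frac{5}{2}}}{3}\right) + u}{5} = - \frac{u + \frac{u^{2}}{3} + \frac{u^{\frac{5}{2}}}{3}}{5} = - \frac{u}{5} - \frac{u^{2}}{15} - \frac{u^{\frac{5}{2}}}{15}$)
$\left(-62 + w{\left(-9 \right)}\right)^{2} = \left(-62 - \left(- \frac{9}{5} + \frac{27}{5} + \frac{81 i}{5}\right)\right)^{2} = \left(-62 - \left(\frac{18}{5} + \frac{1}{15} \cdot 243 i\right)\right)^{2} = \left(-62 - \left(\frac{18}{5} + \frac{81 i}{5}\right)\right)^{2} = \left(- \frac{328}{5} - \frac{81 i}{5}\right)^{2}$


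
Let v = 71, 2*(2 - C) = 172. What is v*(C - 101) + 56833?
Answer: 43698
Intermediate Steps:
C = -84 (C = 2 - ½*172 = 2 - 86 = -84)
v*(C - 101) + 56833 = 71*(-84 - 101) + 56833 = 71*(-185) + 56833 = -13135 + 56833 = 43698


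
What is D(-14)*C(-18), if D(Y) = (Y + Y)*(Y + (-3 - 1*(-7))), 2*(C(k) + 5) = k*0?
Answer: -1400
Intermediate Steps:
C(k) = -5 (C(k) = -5 + (k*0)/2 = -5 + (½)*0 = -5 + 0 = -5)
D(Y) = 2*Y*(4 + Y) (D(Y) = (2*Y)*(Y + (-3 + 7)) = (2*Y)*(Y + 4) = (2*Y)*(4 + Y) = 2*Y*(4 + Y))
D(-14)*C(-18) = (2*(-14)*(4 - 14))*(-5) = (2*(-14)*(-10))*(-5) = 280*(-5) = -1400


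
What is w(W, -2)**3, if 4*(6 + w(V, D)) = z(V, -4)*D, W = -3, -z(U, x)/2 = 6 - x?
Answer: 64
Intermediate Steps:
z(U, x) = -12 + 2*x (z(U, x) = -2*(6 - x) = -12 + 2*x)
w(V, D) = -6 - 5*D (w(V, D) = -6 + ((-12 + 2*(-4))*D)/4 = -6 + ((-12 - 8)*D)/4 = -6 + (-20*D)/4 = -6 - 5*D)
w(W, -2)**3 = (-6 - 5*(-2))**3 = (-6 + 10)**3 = 4**3 = 64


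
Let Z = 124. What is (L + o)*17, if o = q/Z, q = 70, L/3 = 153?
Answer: 484381/62 ≈ 7812.6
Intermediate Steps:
L = 459 (L = 3*153 = 459)
o = 35/62 (o = 70/124 = 70*(1/124) = 35/62 ≈ 0.56452)
(L + o)*17 = (459 + 35/62)*17 = (28493/62)*17 = 484381/62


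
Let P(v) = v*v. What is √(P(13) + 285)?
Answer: √454 ≈ 21.307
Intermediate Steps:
P(v) = v²
√(P(13) + 285) = √(13² + 285) = √(169 + 285) = √454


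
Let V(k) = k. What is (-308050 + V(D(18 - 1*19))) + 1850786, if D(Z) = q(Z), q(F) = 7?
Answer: 1542743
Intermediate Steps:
D(Z) = 7
(-308050 + V(D(18 - 1*19))) + 1850786 = (-308050 + 7) + 1850786 = -308043 + 1850786 = 1542743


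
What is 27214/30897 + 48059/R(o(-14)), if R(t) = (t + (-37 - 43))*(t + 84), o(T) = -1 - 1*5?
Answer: -434109137/69085692 ≈ -6.2836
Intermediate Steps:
o(T) = -6 (o(T) = -1 - 5 = -6)
R(t) = (-80 + t)*(84 + t) (R(t) = (t - 80)*(84 + t) = (-80 + t)*(84 + t))
27214/30897 + 48059/R(o(-14)) = 27214/30897 + 48059/(-6720 + (-6)**2 + 4*(-6)) = 27214*(1/30897) + 48059/(-6720 + 36 - 24) = 27214/30897 + 48059/(-6708) = 27214/30897 + 48059*(-1/6708) = 27214/30897 - 48059/6708 = -434109137/69085692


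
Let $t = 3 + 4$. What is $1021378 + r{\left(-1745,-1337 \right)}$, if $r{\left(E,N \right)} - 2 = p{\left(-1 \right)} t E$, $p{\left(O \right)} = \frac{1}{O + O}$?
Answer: $\frac{2054975}{2} \approx 1.0275 \cdot 10^{6}$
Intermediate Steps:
$t = 7$
$p{\left(O \right)} = \frac{1}{2 O}$
$r{\left(E,N \right)} = 2 - \frac{7 E}{2}$ ($r{\left(E,N \right)} = 2 + \frac{1}{2 \left(-1\right)} 7 E = 2 + \frac{1}{2} \left(-1\right) 7 E = 2 + \left(- \frac{1}{2}\right) 7 E = 2 - \frac{7 E}{2}$)
$1021378 + r{\left(-1745,-1337 \right)} = 1021378 + \left(2 - - \frac{12215}{2}\right) = 1021378 + \left(2 + \frac{12215}{2}\right) = 1021378 + \frac{12219}{2} = \frac{2054975}{2}$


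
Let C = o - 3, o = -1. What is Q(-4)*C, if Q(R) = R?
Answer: 16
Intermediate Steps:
C = -4 (C = -1 - 3 = -4)
Q(-4)*C = -4*(-4) = 16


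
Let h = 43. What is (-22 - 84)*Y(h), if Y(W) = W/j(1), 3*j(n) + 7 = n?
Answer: 2279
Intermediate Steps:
j(n) = -7/3 + n/3
Y(W) = -W/2 (Y(W) = W/(-7/3 + (⅓)*1) = W/(-7/3 + ⅓) = W/(-2) = W*(-½) = -W/2)
(-22 - 84)*Y(h) = (-22 - 84)*(-½*43) = -106*(-43/2) = 2279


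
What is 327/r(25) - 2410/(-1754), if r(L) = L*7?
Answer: 497654/153475 ≈ 3.2426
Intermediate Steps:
r(L) = 7*L
327/r(25) - 2410/(-1754) = 327/((7*25)) - 2410/(-1754) = 327/175 - 2410*(-1/1754) = 327*(1/175) + 1205/877 = 327/175 + 1205/877 = 497654/153475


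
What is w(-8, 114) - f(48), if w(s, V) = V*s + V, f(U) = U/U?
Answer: -799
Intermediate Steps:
f(U) = 1
w(s, V) = V + V*s
w(-8, 114) - f(48) = 114*(1 - 8) - 1*1 = 114*(-7) - 1 = -798 - 1 = -799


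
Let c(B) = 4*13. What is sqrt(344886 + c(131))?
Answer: sqrt(344938) ≈ 587.31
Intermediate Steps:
c(B) = 52
sqrt(344886 + c(131)) = sqrt(344886 + 52) = sqrt(344938)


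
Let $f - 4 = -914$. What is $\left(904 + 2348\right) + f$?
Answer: $2342$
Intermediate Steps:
$f = -910$ ($f = 4 - 914 = -910$)
$\left(904 + 2348\right) + f = \left(904 + 2348\right) - 910 = 3252 - 910 = 2342$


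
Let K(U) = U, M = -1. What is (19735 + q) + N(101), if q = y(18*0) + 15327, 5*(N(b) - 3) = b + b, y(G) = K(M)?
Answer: 175522/5 ≈ 35104.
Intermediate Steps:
y(G) = -1
N(b) = 3 + 2*b/5 (N(b) = 3 + (b + b)/5 = 3 + (2*b)/5 = 3 + 2*b/5)
q = 15326 (q = -1 + 15327 = 15326)
(19735 + q) + N(101) = (19735 + 15326) + (3 + (⅖)*101) = 35061 + (3 + 202/5) = 35061 + 217/5 = 175522/5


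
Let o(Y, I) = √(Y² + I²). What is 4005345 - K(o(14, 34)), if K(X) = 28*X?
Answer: 4005345 - 728*√2 ≈ 4.0043e+6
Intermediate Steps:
o(Y, I) = √(I² + Y²)
4005345 - K(o(14, 34)) = 4005345 - 28*√(34² + 14²) = 4005345 - 28*√(1156 + 196) = 4005345 - 28*√1352 = 4005345 - 28*26*√2 = 4005345 - 728*√2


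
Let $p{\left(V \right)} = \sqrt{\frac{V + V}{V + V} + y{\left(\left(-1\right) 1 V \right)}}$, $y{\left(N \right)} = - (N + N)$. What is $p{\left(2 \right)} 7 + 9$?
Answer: $9 + 7 \sqrt{5} \approx 24.652$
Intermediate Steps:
$y{\left(N \right)} = - 2 N$
$p{\left(V \right)} = \sqrt{1 + 2 V}$ ($p{\left(V \right)} = \sqrt{\frac{V + V}{V + V} - 2 \left(-1\right) 1 V} = \sqrt{\frac{2 V}{2 V} - 2 \left(- V\right)} = \sqrt{2 V \frac{1}{2 V} + 2 V} = \sqrt{1 + 2 V}$)
$p{\left(2 \right)} 7 + 9 = \sqrt{1 + 2 \cdot 2} \cdot 7 + 9 = \sqrt{1 + 4} \cdot 7 + 9 = \sqrt{5} \cdot 7 + 9 = 7 \sqrt{5} + 9 = 9 + 7 \sqrt{5}$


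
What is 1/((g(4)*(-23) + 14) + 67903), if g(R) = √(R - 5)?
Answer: 67917/4612719418 + 23*I/4612719418 ≈ 1.4724e-5 + 4.9862e-9*I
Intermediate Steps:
g(R) = √(-5 + R)
1/((g(4)*(-23) + 14) + 67903) = 1/((√(-5 + 4)*(-23) + 14) + 67903) = 1/((√(-1)*(-23) + 14) + 67903) = 1/((I*(-23) + 14) + 67903) = 1/((-23*I + 14) + 67903) = 1/((14 - 23*I) + 67903) = 1/(67917 - 23*I) = (67917 + 23*I)/4612719418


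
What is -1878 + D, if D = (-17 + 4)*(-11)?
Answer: -1735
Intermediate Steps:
D = 143 (D = -13*(-11) = 143)
-1878 + D = -1878 + 143 = -1735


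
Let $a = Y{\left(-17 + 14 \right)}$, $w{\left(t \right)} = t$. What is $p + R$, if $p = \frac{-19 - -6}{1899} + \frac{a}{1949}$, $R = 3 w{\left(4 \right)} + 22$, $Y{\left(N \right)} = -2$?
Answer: $\frac{125809999}{3701151} \approx 33.992$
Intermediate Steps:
$a = -2$
$R = 34$ ($R = 3 \cdot 4 + 22 = 12 + 22 = 34$)
$p = - \frac{29135}{3701151}$ ($p = \frac{-19 - -6}{1899} - \frac{2}{1949} = \left(-19 + 6\right) \frac{1}{1899} - \frac{2}{1949} = \left(-13\right) \frac{1}{1899} - \frac{2}{1949} = - \frac{13}{1899} - \frac{2}{1949} = - \frac{29135}{3701151} \approx -0.0078719$)
$p + R = - \frac{29135}{3701151} + 34 = \frac{125809999}{3701151}$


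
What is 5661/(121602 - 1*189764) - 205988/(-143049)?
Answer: 13230753667/9750505938 ≈ 1.3569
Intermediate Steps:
5661/(121602 - 1*189764) - 205988/(-143049) = 5661/(121602 - 189764) - 205988*(-1/143049) = 5661/(-68162) + 205988/143049 = 5661*(-1/68162) + 205988/143049 = -5661/68162 + 205988/143049 = 13230753667/9750505938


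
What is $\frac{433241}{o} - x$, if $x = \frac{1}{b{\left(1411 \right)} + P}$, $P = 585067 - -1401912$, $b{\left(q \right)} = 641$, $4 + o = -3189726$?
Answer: $- \frac{17222433323}{126799422852} \approx -0.13582$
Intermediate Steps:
$o = -3189730$ ($o = -4 - 3189726 = -3189730$)
$P = 1986979$ ($P = 585067 + 1401912 = 1986979$)
$x = \frac{1}{1987620}$ ($x = \frac{1}{641 + 1986979} = \frac{1}{1987620} \approx 5.0311 \cdot 10^{-7}$)
$\frac{433241}{o} - x = \frac{433241}{-3189730} - \frac{1}{1987620} = 433241 \left(- \frac{1}{3189730}\right) - \frac{1}{1987620} = - \frac{433241}{3189730} - \frac{1}{1987620} = - \frac{17222433323}{126799422852}$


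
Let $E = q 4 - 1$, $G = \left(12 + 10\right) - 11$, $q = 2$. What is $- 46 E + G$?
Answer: $-311$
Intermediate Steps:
$G = 11$ ($G = 22 - 11 = 11$)
$E = 7$ ($E = 2 \cdot 4 - 1 = 8 - 1 = 7$)
$- 46 E + G = \left(-46\right) 7 + 11 = -322 + 11 = -311$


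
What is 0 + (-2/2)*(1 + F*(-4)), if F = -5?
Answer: -21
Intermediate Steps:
0 + (-2/2)*(1 + F*(-4)) = 0 + (-2/2)*(1 - 5*(-4)) = 0 + (-2*½)*(1 + 20) = 0 - 1*21 = 0 - 21 = -21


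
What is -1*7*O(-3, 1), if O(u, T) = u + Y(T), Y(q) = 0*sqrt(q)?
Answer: 21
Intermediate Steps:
Y(q) = 0
O(u, T) = u (O(u, T) = u + 0 = u)
-1*7*O(-3, 1) = -1*7*(-3) = -7*(-3) = -1*(-21) = 21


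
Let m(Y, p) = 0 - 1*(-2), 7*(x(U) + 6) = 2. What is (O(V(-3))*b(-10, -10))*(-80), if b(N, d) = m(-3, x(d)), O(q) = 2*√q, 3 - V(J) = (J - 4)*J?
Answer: -960*I*√2 ≈ -1357.6*I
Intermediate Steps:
V(J) = 3 - J*(-4 + J) (V(J) = 3 - (J - 4)*J = 3 - (-4 + J)*J = 3 - J*(-4 + J))
x(U) = -40/7 (x(U) = -6 + (⅐)*2 = -6 + 2/7 = -40/7)
m(Y, p) = 2 (m(Y, p) = 0 + 2 = 2)
b(N, d) = 2
(O(V(-3))*b(-10, -10))*(-80) = ((2*√(3 - 1*(-3)² + 4*(-3)))*2)*(-80) = ((2*√(3 - 1*9 - 12))*2)*(-80) = ((2*√(3 - 9 - 12))*2)*(-80) = ((2*√(-18))*2)*(-80) = ((2*(3*I*√2))*2)*(-80) = ((6*I*√2)*2)*(-80) = (12*I*√2)*(-80) = -960*I*√2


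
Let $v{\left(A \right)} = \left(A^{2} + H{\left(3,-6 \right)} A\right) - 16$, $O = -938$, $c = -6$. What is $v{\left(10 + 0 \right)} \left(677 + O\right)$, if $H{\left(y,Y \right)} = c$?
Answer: $-6264$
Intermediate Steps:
$H{\left(y,Y \right)} = -6$
$v{\left(A \right)} = -16 + A^{2} - 6 A$ ($v{\left(A \right)} = \left(A^{2} - 6 A\right) - 16 = -16 + A^{2} - 6 A$)
$v{\left(10 + 0 \right)} \left(677 + O\right) = \left(-16 + \left(10 + 0\right)^{2} - 6 \left(10 + 0\right)\right) \left(677 - 938\right) = \left(-16 + 10^{2} - 60\right) \left(-261\right) = \left(-16 + 100 - 60\right) \left(-261\right) = 24 \left(-261\right) = -6264$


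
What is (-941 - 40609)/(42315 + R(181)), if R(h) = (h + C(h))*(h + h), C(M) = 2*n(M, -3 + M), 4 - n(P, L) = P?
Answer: 41550/20311 ≈ 2.0457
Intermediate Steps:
n(P, L) = 4 - P
C(M) = 8 - 2*M (C(M) = 2*(4 - M) = 8 - 2*M)
R(h) = 2*h*(8 - h) (R(h) = (h + (8 - 2*h))*(h + h) = (8 - h)*(2*h) = 2*h*(8 - h))
(-941 - 40609)/(42315 + R(181)) = (-941 - 40609)/(42315 + 2*181*(8 - 1*181)) = -41550/(42315 + 2*181*(8 - 181)) = -41550/(42315 + 2*181*(-173)) = -41550/(42315 - 62626) = -41550/(-20311) = -41550*(-1/20311) = 41550/20311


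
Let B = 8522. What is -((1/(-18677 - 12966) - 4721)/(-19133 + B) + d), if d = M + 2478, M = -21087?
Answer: 6248080526053/335763873 ≈ 18609.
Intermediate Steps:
d = -18609 (d = -21087 + 2478 = -18609)
-((1/(-18677 - 12966) - 4721)/(-19133 + B) + d) = -((1/(-18677 - 12966) - 4721)/(-19133 + 8522) - 18609) = -((1/(-31643) - 4721)/(-10611) - 18609) = -((-1/31643 - 4721)*(-1/10611) - 18609) = -(-149386604/31643*(-1/10611) - 18609) = -(149386604/335763873 - 18609) = -1*(-6248080526053/335763873) = 6248080526053/335763873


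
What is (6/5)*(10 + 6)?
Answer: 96/5 ≈ 19.200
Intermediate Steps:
(6/5)*(10 + 6) = (6*(⅕))*16 = (6/5)*16 = 96/5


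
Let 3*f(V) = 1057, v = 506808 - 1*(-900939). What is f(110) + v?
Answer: 4224298/3 ≈ 1.4081e+6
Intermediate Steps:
v = 1407747 (v = 506808 + 900939 = 1407747)
f(V) = 1057/3 (f(V) = (⅓)*1057 = 1057/3)
f(110) + v = 1057/3 + 1407747 = 4224298/3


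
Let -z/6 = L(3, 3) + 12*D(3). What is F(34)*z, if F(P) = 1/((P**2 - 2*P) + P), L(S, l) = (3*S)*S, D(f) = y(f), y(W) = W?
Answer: -63/187 ≈ -0.33690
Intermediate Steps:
D(f) = f
L(S, l) = 3*S**2
F(P) = 1/(P**2 - P)
z = -378 (z = -6*(3*3**2 + 12*3) = -6*(3*9 + 36) = -6*(27 + 36) = -6*63 = -378)
F(34)*z = (1/(34*(-1 + 34)))*(-378) = ((1/34)/33)*(-378) = ((1/34)*(1/33))*(-378) = (1/1122)*(-378) = -63/187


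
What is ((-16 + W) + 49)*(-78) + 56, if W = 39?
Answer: -5560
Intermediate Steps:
((-16 + W) + 49)*(-78) + 56 = ((-16 + 39) + 49)*(-78) + 56 = (23 + 49)*(-78) + 56 = 72*(-78) + 56 = -5616 + 56 = -5560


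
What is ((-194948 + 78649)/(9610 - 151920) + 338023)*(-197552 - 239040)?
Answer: -552681461561736/3745 ≈ -1.4758e+11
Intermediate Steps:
((-194948 + 78649)/(9610 - 151920) + 338023)*(-197552 - 239040) = (-116299/(-142310) + 338023)*(-436592) = (-116299*(-1/142310) + 338023)*(-436592) = (6121/7490 + 338023)*(-436592) = (2531798391/7490)*(-436592) = -552681461561736/3745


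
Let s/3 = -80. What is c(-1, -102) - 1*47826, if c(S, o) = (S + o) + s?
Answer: -48169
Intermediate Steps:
s = -240 (s = 3*(-80) = -240)
c(S, o) = -240 + S + o (c(S, o) = (S + o) - 240 = -240 + S + o)
c(-1, -102) - 1*47826 = (-240 - 1 - 102) - 1*47826 = -343 - 47826 = -48169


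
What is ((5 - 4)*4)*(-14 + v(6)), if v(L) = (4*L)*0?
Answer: -56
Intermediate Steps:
v(L) = 0
((5 - 4)*4)*(-14 + v(6)) = ((5 - 4)*4)*(-14 + 0) = (1*4)*(-14) = 4*(-14) = -56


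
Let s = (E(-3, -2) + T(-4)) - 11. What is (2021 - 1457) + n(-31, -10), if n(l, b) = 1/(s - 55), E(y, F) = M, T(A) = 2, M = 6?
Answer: 32711/58 ≈ 563.98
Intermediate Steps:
E(y, F) = 6
s = -3 (s = (6 + 2) - 11 = 8 - 11 = -3)
n(l, b) = -1/58 (n(l, b) = 1/(-3 - 55) = 1/(-58) = -1/58)
(2021 - 1457) + n(-31, -10) = (2021 - 1457) - 1/58 = 564 - 1/58 = 32711/58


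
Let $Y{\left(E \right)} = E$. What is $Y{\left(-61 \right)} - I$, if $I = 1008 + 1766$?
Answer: $-2835$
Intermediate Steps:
$I = 2774$
$Y{\left(-61 \right)} - I = -61 - 2774 = -2835$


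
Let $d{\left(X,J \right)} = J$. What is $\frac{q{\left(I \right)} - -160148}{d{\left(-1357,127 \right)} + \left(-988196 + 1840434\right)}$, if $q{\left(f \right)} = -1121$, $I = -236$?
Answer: $\frac{159027}{852365} \approx 0.18657$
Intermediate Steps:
$\frac{q{\left(I \right)} - -160148}{d{\left(-1357,127 \right)} + \left(-988196 + 1840434\right)} = \frac{-1121 - -160148}{127 + \left(-988196 + 1840434\right)} = \frac{-1121 + \left(-170154 + 330302\right)}{127 + 852238} = \frac{-1121 + 160148}{852365} = 159027 \cdot \frac{1}{852365} = \frac{159027}{852365}$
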